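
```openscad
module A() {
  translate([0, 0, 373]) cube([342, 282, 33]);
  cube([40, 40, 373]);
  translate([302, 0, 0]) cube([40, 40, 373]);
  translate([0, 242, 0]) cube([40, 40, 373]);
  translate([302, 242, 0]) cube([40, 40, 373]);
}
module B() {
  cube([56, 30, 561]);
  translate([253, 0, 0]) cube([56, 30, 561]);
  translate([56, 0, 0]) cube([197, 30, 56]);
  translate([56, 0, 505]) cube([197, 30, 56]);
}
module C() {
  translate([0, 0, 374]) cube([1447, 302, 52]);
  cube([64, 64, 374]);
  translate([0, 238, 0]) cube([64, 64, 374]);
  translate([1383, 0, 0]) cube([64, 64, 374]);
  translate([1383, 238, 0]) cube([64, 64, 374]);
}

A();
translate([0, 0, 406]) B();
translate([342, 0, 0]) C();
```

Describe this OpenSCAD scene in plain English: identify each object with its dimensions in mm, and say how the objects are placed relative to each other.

A is a simple wooden stool: a rectangular seat 342 mm (x) by 282 mm (y), 33 mm thick, top face at z = 406 mm, on four square legs, each 40×40 mm in cross-section. The legs rest on z = 0, each flush with a corner of the seat.

B is a rectangular picture frame lying in the x–z plane (depth along y). The opening is 197 mm wide (x) by 449 mm tall (z), surrounded by a border 56 mm wide on all four sides. The frame is 30 mm deep and is made of two full-height vertical stiles with two horizontal rails fitted between them.

C is a bench: a 1447×302 mm seat slab, 52 mm thick, top at z = 426 mm, on four 64×64 mm square legs flush with the seat corners and standing on z = 0.

The picture frame is on top of the stool. The bench is against the stool's +x side, with their −y faces flush.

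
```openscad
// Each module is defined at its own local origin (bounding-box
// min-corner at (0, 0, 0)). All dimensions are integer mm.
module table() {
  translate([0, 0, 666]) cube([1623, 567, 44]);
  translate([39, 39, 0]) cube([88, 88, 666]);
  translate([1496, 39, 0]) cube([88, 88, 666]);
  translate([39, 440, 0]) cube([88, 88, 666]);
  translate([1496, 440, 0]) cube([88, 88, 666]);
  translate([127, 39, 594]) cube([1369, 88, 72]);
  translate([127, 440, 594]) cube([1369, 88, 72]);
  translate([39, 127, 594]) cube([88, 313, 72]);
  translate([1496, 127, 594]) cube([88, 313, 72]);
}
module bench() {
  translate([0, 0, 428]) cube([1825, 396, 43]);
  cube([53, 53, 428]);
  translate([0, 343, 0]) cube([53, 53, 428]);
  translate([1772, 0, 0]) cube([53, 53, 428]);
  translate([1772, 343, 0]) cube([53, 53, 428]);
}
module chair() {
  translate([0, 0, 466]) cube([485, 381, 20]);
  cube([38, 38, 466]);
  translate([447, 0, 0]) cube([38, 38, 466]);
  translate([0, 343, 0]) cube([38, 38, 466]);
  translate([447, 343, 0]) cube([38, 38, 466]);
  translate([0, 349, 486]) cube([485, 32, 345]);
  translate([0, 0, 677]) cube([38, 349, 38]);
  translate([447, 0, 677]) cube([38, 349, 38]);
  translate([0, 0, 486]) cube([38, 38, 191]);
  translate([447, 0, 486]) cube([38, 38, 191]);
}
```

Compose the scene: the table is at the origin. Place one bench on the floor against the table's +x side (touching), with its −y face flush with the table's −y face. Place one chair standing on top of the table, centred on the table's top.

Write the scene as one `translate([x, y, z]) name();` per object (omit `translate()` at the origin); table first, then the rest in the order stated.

table();
translate([1623, 0, 0]) bench();
translate([569, 93, 710]) chair();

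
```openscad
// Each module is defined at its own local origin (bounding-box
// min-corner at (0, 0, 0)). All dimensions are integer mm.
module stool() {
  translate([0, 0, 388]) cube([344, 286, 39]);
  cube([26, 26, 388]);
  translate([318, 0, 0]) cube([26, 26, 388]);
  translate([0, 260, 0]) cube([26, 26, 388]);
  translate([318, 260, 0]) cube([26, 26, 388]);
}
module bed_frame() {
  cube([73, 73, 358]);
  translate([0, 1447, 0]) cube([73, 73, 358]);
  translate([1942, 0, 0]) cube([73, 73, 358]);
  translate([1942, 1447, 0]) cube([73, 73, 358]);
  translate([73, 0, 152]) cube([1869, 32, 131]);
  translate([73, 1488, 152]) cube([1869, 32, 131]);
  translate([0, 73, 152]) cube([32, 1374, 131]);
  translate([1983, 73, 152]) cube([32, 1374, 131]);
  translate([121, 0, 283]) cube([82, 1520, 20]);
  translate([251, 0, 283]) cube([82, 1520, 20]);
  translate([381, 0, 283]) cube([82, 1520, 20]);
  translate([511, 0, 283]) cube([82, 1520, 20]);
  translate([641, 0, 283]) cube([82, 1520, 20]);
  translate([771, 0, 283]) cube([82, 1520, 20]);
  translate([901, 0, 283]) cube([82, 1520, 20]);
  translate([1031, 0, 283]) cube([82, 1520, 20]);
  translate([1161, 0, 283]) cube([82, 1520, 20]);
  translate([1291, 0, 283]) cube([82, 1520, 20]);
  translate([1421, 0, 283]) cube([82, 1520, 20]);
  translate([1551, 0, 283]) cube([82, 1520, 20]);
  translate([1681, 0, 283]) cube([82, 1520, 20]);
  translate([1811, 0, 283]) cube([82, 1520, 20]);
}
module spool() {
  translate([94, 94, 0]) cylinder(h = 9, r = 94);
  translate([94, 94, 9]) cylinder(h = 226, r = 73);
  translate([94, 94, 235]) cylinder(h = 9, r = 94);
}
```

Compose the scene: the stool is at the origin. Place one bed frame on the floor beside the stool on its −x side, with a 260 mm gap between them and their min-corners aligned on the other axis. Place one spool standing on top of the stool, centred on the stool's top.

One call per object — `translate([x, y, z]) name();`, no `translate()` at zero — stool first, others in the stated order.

stool();
translate([-2275, 0, 0]) bed_frame();
translate([78, 49, 427]) spool();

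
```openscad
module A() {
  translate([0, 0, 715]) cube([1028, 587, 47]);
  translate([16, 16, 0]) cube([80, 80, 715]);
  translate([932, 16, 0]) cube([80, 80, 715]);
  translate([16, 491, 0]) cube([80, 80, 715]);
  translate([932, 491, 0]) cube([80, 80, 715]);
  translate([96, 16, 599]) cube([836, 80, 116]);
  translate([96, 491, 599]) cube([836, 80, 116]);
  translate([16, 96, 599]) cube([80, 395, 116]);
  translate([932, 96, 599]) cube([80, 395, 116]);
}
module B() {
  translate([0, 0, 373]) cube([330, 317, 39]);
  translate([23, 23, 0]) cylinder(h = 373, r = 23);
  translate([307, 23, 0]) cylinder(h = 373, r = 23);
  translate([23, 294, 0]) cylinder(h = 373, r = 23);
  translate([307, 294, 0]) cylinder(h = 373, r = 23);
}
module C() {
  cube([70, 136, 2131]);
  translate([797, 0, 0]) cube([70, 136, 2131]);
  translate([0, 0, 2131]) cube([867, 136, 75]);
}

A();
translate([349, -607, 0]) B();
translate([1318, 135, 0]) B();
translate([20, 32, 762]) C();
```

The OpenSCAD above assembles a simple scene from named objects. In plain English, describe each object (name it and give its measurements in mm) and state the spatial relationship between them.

A is a table: top 1028 mm (x) × 587 mm (y), 47 mm thick, upper face at z = 762 mm, on four 80×80 mm square legs, each inset 16 mm from the nearest pair of top edges, running from z = 0 to the bottom of the top. Four apron rails, 80 mm thick and 116 mm tall, run between adjacent legs with their top edges flush with the underside of the top and their outer faces flush with the legs' outer faces.

B is a simple wooden stool: a rectangular seat 330 mm (x) by 317 mm (y), 39 mm thick, top face at z = 412 mm, on four round legs, each 46 mm in diameter. The legs rest on z = 0, each leg's axis is inset half a diameter from the nearest pair of seat edges (so the leg's bounding box is flush with the corner).

C is a rectangular door frame: two vertical jambs of 70×136 mm section, 2131 mm tall, with a clear opening 727 mm wide between their inner faces. A header 75 mm tall and 136 mm deep lies on top of the jambs and spans the full outside width.

Two stools sit around the table at the −y, +x sides. The door frame is on top of the table.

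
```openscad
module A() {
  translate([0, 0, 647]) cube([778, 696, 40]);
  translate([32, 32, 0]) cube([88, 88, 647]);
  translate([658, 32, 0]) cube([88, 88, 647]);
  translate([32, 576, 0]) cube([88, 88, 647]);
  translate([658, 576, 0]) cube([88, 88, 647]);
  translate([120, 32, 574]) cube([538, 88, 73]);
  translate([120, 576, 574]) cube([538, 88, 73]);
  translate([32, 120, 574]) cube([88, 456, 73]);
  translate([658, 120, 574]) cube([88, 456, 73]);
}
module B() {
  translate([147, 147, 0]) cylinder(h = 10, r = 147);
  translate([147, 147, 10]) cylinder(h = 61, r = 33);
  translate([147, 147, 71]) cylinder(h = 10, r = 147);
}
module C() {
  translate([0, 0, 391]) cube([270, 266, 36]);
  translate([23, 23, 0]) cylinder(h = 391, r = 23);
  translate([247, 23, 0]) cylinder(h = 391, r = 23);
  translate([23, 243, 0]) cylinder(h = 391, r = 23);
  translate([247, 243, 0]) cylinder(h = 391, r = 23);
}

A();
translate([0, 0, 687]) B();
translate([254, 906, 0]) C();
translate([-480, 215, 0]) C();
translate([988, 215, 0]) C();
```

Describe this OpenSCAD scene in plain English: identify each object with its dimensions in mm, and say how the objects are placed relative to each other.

A is a rectangular dining table. The top is 778×696×40 mm with its upper surface at z = 687 mm. It stands on four 88×88 mm square legs, each inset 32 mm from the nearest pair of top edges, running from the floor to the underside of the top. Four apron rails, 88 mm thick and 73 mm tall, run between adjacent legs with their top edges flush with the underside of the top and their outer faces flush with the legs' outer faces.

B is a spool: two coaxial disc flanges of radius 147 mm and thickness 10 mm, joined by a core cylinder of radius 33 mm and height 61 mm. The lower flange rests on z = 0 and the three cylinders share a vertical axis.

C is a four-legged stool. The seat is a 270×266×36 mm slab whose top surface is at z = 427 mm; four round legs, each 46 mm in diameter, run from the floor (z = 0) to the underside of the seat, each leg's axis is inset half a diameter from the nearest pair of seat edges (so the leg's bounding box is flush with the corner).

The spool is on top of the table. Three stools sit around the table at the +y, −x, +x sides.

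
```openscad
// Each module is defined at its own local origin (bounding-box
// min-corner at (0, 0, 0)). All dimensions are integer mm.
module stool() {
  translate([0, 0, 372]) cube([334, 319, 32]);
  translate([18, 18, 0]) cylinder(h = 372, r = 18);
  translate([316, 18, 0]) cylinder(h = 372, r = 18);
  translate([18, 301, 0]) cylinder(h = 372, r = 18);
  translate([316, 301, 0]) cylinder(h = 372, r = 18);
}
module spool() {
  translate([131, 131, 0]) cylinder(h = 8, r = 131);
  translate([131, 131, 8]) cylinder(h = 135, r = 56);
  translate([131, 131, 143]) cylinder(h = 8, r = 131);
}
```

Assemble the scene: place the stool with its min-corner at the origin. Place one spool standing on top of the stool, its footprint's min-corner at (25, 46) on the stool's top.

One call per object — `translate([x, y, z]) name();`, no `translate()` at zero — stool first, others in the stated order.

stool();
translate([25, 46, 404]) spool();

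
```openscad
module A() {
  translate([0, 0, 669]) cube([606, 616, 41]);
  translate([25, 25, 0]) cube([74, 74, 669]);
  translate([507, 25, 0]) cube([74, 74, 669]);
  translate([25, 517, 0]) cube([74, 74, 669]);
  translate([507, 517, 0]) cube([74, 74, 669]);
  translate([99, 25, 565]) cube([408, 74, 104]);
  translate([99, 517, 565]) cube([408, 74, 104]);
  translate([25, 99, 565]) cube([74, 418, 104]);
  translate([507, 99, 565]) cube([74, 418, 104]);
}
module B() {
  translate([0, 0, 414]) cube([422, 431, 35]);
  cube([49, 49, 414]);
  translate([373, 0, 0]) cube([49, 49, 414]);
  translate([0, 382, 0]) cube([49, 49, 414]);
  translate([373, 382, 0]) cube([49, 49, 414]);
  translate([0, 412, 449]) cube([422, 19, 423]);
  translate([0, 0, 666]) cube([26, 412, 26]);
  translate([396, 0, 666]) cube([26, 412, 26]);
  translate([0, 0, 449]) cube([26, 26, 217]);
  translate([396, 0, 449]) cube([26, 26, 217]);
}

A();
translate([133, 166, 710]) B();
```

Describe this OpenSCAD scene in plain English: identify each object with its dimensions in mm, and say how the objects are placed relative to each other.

A is a rectangular dining table. The top is 606×616×41 mm with its upper surface at z = 710 mm. It stands on four 74×74 mm square legs, each inset 25 mm from the nearest pair of top edges, running from the floor to the underside of the top. Four apron rails, 74 mm thick and 104 mm tall, run between adjacent legs with their top edges flush with the underside of the top and their outer faces flush with the legs' outer faces.

B is a chair. The seat is a 422×431×35 mm slab with its top at z = 449 mm, on four 49×49 mm corner legs (flush with the seat edges, standing on z = 0). A flat backrest 19 mm thick, 423 mm tall, spans the full seat width and rises from the seat top along its +y edge, rear face flush with the rear of the seat. Two armrests of 26×26 mm section run along each side from the seat's front edge to the front of the backrest, top faces 243 mm above the seat top and outer faces flush with the seat's x-edges; a 26×26 mm post under the front of each armrest stands on the seat at the front corner.

The chair is on top of the table.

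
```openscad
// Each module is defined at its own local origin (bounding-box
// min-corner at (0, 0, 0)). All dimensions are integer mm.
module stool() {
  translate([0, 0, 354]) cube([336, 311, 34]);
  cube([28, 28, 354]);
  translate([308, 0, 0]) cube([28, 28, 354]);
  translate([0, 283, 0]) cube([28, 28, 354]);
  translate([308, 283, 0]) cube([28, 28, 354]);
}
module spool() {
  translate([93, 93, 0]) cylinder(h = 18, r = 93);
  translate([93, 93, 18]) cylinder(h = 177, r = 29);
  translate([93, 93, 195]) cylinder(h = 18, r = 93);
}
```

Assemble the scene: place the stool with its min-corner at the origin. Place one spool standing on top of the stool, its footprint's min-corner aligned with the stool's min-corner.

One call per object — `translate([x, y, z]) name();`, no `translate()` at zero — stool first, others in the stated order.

stool();
translate([0, 0, 388]) spool();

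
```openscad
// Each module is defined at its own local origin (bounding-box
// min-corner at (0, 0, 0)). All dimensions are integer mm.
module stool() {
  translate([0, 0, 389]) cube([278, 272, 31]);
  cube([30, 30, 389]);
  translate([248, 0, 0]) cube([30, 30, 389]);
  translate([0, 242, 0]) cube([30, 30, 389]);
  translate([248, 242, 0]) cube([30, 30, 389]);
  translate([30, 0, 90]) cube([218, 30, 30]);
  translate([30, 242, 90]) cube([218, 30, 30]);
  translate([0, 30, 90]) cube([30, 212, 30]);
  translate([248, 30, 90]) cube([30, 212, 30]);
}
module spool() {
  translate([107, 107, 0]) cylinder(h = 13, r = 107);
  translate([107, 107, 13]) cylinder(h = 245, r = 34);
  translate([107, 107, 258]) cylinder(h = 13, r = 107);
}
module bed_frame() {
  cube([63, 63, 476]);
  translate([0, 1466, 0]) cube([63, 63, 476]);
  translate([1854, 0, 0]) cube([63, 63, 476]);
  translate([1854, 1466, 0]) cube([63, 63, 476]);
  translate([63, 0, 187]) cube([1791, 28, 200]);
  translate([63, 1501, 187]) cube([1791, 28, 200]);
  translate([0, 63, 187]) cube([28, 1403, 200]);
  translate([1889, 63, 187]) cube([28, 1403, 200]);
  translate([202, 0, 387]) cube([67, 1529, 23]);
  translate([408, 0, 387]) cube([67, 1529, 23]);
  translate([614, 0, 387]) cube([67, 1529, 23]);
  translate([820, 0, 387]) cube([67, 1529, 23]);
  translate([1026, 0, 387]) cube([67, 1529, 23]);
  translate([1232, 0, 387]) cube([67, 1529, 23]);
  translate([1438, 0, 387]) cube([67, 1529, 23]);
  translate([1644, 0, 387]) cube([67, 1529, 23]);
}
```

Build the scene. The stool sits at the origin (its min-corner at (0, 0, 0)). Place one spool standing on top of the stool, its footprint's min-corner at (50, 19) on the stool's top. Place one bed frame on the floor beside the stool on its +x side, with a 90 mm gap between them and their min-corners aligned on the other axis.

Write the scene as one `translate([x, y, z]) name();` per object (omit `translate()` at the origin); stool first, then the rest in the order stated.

stool();
translate([50, 19, 420]) spool();
translate([368, 0, 0]) bed_frame();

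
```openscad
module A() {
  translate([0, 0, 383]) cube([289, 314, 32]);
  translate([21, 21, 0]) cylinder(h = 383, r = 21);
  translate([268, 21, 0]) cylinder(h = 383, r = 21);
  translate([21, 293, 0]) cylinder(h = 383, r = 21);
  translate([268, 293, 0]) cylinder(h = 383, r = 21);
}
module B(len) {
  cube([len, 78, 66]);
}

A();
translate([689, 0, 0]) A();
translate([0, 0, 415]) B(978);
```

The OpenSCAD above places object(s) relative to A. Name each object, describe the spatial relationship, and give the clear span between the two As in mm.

A is a stool. B is a beam. A beam spans the tops of two stools. The clear span between the two stools is 400 mm.

Second stool starts at x = 689; first ends at x = 289; clear span = 689 − 289 = 400 mm.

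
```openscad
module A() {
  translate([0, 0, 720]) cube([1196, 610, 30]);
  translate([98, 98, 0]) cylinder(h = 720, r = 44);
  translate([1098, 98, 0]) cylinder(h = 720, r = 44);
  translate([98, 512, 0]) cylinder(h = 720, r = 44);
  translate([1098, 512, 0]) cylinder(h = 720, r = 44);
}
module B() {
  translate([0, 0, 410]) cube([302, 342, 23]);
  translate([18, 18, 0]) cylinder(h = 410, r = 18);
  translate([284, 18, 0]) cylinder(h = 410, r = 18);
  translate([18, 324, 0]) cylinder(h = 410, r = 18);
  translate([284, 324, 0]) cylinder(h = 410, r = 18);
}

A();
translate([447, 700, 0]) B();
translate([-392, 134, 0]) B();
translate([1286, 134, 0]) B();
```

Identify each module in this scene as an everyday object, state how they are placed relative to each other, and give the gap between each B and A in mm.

Each stool's nearest face is 90 mm from the table's bounding box.

A is a table. B is a stool. Three stools sit around the table at the +y, −x, +x sides. The gap between each stool and the table is 90 mm.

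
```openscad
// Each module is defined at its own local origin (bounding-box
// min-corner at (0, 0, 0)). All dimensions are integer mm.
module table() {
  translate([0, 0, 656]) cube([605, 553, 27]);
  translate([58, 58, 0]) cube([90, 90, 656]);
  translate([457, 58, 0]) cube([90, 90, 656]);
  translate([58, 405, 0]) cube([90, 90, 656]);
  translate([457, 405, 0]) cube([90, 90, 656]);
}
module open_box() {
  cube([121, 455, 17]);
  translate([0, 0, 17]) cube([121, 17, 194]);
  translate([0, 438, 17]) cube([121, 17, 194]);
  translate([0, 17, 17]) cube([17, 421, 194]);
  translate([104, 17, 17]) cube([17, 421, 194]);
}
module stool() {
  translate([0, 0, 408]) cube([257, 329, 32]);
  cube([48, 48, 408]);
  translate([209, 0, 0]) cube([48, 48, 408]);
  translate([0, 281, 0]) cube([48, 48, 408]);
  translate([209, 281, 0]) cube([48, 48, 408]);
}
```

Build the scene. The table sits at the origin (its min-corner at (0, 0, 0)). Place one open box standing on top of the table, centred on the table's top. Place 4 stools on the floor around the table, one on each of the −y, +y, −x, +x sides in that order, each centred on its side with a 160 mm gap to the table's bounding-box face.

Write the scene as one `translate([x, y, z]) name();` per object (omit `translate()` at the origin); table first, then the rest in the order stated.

table();
translate([242, 49, 683]) open_box();
translate([174, -489, 0]) stool();
translate([174, 713, 0]) stool();
translate([-417, 112, 0]) stool();
translate([765, 112, 0]) stool();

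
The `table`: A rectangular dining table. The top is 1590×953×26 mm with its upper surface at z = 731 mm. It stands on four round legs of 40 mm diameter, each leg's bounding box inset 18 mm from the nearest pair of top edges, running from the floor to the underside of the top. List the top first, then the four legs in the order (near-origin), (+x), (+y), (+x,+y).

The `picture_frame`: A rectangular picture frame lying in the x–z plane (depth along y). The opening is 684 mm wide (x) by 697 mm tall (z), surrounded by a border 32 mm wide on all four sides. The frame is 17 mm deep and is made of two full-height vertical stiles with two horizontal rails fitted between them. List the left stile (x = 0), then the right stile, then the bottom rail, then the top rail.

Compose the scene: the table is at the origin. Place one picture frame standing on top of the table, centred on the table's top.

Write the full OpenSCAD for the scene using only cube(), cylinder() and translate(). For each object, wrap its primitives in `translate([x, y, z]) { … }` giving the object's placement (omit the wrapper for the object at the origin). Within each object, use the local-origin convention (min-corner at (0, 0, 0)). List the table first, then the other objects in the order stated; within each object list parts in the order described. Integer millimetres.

translate([0, 0, 705]) cube([1590, 953, 26]);
translate([38, 38, 0]) cylinder(h = 705, r = 20);
translate([1552, 38, 0]) cylinder(h = 705, r = 20);
translate([38, 915, 0]) cylinder(h = 705, r = 20);
translate([1552, 915, 0]) cylinder(h = 705, r = 20);
translate([421, 468, 731]) {
  cube([32, 17, 761]);
  translate([716, 0, 0]) cube([32, 17, 761]);
  translate([32, 0, 0]) cube([684, 17, 32]);
  translate([32, 0, 729]) cube([684, 17, 32]);
}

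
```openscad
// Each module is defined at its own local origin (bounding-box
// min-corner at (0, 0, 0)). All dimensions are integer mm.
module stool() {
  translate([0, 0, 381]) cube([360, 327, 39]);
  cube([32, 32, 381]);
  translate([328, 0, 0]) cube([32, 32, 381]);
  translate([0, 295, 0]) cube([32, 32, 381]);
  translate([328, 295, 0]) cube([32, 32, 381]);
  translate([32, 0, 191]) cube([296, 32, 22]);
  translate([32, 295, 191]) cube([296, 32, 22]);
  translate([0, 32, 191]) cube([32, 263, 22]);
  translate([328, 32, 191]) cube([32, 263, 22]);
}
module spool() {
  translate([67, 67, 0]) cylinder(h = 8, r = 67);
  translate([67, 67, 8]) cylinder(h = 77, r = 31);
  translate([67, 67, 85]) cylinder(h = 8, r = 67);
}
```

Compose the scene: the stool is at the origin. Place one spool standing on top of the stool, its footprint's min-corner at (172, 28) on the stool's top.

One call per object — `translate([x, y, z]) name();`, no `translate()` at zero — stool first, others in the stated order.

stool();
translate([172, 28, 420]) spool();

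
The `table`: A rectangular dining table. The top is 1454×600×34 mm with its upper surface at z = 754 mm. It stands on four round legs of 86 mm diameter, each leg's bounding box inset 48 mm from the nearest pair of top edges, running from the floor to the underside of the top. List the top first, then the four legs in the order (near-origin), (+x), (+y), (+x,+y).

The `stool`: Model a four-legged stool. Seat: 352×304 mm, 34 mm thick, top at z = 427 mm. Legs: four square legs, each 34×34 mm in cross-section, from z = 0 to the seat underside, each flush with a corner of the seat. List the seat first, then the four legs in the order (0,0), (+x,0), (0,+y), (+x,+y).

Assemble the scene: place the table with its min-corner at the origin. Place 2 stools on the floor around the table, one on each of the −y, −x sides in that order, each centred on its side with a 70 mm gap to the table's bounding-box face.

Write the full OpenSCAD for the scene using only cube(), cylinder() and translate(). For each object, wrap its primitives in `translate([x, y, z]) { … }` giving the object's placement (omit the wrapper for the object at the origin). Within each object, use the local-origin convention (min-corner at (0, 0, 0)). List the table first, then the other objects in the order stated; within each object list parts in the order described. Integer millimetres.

translate([0, 0, 720]) cube([1454, 600, 34]);
translate([91, 91, 0]) cylinder(h = 720, r = 43);
translate([1363, 91, 0]) cylinder(h = 720, r = 43);
translate([91, 509, 0]) cylinder(h = 720, r = 43);
translate([1363, 509, 0]) cylinder(h = 720, r = 43);
translate([551, -374, 0]) {
  translate([0, 0, 393]) cube([352, 304, 34]);
  cube([34, 34, 393]);
  translate([318, 0, 0]) cube([34, 34, 393]);
  translate([0, 270, 0]) cube([34, 34, 393]);
  translate([318, 270, 0]) cube([34, 34, 393]);
}
translate([-422, 148, 0]) {
  translate([0, 0, 393]) cube([352, 304, 34]);
  cube([34, 34, 393]);
  translate([318, 0, 0]) cube([34, 34, 393]);
  translate([0, 270, 0]) cube([34, 34, 393]);
  translate([318, 270, 0]) cube([34, 34, 393]);
}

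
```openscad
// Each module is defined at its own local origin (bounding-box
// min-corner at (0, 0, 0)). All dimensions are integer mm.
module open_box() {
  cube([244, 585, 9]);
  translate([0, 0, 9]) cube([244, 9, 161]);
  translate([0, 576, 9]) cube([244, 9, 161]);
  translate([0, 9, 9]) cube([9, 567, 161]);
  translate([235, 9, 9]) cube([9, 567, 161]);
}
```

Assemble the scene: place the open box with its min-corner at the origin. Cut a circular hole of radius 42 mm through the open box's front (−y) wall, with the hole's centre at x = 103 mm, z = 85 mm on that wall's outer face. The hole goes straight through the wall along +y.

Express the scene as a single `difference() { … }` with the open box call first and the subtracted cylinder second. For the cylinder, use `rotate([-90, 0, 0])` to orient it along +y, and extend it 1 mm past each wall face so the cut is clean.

difference() {
  open_box();
  translate([103, -1, 85]) rotate([-90, 0, 0]) cylinder(h = 11, r = 42);
}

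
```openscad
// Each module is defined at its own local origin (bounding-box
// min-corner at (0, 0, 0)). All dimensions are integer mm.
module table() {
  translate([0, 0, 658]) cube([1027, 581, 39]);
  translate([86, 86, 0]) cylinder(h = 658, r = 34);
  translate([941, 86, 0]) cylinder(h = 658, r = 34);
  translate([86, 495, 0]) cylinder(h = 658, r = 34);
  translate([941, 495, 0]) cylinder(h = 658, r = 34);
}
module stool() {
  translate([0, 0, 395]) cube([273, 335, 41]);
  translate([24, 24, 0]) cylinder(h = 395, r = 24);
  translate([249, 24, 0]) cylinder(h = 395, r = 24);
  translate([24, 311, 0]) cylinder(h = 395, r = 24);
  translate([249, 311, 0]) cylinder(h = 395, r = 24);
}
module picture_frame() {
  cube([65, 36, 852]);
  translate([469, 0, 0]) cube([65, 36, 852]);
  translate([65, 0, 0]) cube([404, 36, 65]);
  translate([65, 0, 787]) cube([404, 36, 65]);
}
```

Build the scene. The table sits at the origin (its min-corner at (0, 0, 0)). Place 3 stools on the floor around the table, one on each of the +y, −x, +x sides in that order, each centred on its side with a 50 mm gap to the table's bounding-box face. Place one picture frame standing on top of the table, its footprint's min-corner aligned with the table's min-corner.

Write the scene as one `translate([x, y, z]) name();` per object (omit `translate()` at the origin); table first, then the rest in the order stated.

table();
translate([377, 631, 0]) stool();
translate([-323, 123, 0]) stool();
translate([1077, 123, 0]) stool();
translate([0, 0, 697]) picture_frame();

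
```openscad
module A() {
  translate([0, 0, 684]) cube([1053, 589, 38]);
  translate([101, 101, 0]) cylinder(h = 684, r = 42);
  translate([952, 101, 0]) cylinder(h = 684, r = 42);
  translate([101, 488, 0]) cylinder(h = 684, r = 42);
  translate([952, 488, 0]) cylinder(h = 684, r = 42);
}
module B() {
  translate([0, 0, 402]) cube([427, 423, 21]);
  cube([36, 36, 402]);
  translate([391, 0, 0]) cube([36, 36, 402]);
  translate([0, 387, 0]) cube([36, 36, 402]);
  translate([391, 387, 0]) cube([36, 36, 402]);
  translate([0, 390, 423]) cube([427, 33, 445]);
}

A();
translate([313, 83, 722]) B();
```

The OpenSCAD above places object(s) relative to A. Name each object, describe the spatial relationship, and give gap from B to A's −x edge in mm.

A is a table. B is a chair. The chair is on top of the table, centred. The gap from the chair to the table's −x edge is 313 mm.

The chair's min-x is at 313; the table's min-x is 0; gap = 313 mm.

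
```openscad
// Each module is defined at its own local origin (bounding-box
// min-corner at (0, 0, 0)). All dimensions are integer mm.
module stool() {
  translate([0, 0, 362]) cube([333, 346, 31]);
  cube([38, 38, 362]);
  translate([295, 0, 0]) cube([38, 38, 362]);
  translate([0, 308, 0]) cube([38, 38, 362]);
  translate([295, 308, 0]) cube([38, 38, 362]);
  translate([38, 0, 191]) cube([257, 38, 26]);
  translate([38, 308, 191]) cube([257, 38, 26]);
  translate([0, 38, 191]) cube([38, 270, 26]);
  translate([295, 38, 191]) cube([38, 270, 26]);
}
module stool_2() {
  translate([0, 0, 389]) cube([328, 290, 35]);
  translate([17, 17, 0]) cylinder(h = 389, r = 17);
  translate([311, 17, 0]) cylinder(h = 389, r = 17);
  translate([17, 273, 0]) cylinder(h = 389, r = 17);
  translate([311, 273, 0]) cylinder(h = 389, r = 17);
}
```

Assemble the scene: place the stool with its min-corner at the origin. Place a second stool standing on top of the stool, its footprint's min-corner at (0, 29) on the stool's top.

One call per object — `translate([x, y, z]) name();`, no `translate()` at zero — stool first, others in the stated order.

stool();
translate([0, 29, 393]) stool_2();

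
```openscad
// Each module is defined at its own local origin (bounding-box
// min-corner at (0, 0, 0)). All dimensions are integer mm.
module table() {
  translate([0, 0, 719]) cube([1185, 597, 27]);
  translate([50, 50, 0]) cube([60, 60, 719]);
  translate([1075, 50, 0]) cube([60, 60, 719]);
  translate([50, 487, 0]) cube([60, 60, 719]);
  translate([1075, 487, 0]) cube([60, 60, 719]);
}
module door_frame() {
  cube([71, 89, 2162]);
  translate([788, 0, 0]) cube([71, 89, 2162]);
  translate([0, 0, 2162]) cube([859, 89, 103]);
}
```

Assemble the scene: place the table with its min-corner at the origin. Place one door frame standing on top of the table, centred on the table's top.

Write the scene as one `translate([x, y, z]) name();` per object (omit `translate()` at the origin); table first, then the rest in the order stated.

table();
translate([163, 254, 746]) door_frame();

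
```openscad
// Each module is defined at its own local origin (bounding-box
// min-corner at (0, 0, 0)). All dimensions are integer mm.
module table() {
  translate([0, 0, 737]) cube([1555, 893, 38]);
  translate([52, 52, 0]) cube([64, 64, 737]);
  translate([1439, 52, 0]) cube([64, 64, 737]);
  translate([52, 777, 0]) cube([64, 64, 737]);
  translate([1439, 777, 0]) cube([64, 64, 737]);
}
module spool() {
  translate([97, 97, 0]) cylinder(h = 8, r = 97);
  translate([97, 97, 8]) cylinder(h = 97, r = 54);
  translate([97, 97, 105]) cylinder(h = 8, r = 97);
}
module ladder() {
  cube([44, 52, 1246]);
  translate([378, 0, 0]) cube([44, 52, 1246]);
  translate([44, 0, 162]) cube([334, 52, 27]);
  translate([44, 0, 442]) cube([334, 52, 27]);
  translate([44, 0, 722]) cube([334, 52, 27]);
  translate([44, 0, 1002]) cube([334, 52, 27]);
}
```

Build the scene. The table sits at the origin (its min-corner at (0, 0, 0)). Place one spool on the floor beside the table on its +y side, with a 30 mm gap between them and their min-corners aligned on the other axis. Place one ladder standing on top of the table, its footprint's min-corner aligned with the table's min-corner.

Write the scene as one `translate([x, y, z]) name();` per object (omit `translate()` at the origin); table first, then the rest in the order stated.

table();
translate([0, 923, 0]) spool();
translate([0, 0, 775]) ladder();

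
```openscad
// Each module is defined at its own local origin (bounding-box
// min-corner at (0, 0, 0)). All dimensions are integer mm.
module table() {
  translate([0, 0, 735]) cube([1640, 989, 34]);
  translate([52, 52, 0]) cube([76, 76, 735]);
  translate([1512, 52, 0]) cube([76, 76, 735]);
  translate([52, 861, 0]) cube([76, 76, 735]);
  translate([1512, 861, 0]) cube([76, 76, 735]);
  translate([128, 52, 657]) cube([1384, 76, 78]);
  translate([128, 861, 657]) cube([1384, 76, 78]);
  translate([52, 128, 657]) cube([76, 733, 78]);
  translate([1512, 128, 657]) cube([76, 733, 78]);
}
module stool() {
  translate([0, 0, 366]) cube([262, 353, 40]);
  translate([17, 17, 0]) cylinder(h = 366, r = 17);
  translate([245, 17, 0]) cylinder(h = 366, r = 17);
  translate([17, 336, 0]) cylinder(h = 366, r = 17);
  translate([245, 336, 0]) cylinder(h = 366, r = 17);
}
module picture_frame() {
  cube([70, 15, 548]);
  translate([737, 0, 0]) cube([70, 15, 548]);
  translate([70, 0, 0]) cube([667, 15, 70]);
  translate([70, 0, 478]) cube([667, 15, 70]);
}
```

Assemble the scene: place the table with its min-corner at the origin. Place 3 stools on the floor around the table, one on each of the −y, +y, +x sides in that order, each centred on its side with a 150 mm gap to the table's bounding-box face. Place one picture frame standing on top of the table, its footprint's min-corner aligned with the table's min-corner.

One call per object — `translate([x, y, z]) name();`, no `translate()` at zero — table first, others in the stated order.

table();
translate([689, -503, 0]) stool();
translate([689, 1139, 0]) stool();
translate([1790, 318, 0]) stool();
translate([0, 0, 769]) picture_frame();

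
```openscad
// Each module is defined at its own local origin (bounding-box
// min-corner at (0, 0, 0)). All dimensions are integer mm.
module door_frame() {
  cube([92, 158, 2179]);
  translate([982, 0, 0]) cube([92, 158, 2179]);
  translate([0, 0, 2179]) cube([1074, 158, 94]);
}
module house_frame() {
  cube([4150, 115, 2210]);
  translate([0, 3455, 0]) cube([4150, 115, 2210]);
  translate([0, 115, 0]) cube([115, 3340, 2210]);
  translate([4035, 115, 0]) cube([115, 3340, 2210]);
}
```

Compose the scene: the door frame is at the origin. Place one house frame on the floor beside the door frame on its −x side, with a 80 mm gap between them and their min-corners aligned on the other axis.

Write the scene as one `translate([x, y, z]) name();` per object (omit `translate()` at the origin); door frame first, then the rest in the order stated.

door_frame();
translate([-4230, 0, 0]) house_frame();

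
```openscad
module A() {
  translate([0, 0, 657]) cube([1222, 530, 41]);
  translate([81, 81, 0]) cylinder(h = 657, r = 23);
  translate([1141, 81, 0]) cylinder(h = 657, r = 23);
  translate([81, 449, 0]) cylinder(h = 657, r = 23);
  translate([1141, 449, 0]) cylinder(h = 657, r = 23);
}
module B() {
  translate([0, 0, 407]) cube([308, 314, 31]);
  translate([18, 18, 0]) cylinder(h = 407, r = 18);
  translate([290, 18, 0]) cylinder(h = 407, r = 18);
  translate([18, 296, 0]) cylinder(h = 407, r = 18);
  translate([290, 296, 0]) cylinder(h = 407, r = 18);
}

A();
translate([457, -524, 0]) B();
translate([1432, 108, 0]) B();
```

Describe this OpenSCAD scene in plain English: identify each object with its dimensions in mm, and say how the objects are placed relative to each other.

A is a table: top 1222 mm (x) × 530 mm (y), 41 mm thick, upper face at z = 698 mm, on four round legs of 46 mm diameter, each leg's bounding box inset 58 mm from the nearest pair of top edges, running from z = 0 to the bottom of the top.

B is a four-legged stool. The seat is 308×314 mm, 31 mm thick, top at z = 438 mm. It stands on four round legs, each 36 mm in diameter, from z = 0 to the seat underside, each leg's axis is inset half a diameter from the nearest pair of seat edges (so the leg's bounding box is flush with the corner).

Two stools sit around the table at the −y, +x sides.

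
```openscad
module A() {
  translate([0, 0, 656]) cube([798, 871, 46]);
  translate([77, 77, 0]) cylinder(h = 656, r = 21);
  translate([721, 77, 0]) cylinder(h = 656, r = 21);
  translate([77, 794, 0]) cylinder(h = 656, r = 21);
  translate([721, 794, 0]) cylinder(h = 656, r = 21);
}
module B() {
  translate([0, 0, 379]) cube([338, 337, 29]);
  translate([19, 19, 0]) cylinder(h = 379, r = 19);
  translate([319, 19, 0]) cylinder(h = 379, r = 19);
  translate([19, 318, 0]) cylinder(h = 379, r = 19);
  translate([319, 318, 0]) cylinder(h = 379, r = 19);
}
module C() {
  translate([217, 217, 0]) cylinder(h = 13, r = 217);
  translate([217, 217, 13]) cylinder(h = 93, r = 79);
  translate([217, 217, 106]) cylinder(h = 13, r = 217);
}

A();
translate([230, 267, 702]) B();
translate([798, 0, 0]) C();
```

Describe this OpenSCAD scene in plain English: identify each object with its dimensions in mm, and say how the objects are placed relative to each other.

A is a table with a 798×871 mm rectangular top, 46 mm thick, top surface at z = 702 mm, supported by four round legs of 42 mm diameter, each leg's bounding box inset 56 mm from the nearest pair of top edges, running from the floor.

B is a four-legged stool. The seat is a 338×337×29 mm slab whose top surface is at z = 408 mm; four round legs, each 38 mm in diameter, run from the floor (z = 0) to the underside of the seat, each leg's axis is inset half a diameter from the nearest pair of seat edges (so the leg's bounding box is flush with the corner).

C is a spool: two coaxial disc flanges of radius 217 mm and thickness 13 mm, joined by a core cylinder of radius 79 mm and height 93 mm. The lower flange rests on z = 0 and the three cylinders share a vertical axis.

The stool is on top of the table, centred. The spool is against the table's +x side, with their −y faces flush.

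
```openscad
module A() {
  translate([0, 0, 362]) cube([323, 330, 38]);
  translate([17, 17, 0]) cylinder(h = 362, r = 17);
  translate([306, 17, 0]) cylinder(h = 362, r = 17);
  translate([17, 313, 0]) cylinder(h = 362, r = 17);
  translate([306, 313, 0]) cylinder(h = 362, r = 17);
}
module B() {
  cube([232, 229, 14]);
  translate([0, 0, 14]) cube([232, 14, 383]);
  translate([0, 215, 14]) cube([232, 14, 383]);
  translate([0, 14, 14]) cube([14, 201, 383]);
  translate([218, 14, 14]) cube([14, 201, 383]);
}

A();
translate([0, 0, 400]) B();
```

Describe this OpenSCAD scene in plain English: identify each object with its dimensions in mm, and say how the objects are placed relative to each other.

A is a four-legged stool. The seat is a 323×330×38 mm slab whose top surface is at z = 400 mm; four round legs, each 34 mm in diameter, run from the floor (z = 0) to the underside of the seat, each leg's axis is inset half a diameter from the nearest pair of seat edges (so the leg's bounding box is flush with the corner).

B is an open-topped rectangular box: outside dimensions 232×229×397 mm, with a uniform wall and base thickness of 14 mm. The base is a full 232×229 slab on the floor; four walls sit on top of the base. The front and back walls (the −y and +y sides) span the full width; the two side walls fit between them.

The open box is on top of the stool.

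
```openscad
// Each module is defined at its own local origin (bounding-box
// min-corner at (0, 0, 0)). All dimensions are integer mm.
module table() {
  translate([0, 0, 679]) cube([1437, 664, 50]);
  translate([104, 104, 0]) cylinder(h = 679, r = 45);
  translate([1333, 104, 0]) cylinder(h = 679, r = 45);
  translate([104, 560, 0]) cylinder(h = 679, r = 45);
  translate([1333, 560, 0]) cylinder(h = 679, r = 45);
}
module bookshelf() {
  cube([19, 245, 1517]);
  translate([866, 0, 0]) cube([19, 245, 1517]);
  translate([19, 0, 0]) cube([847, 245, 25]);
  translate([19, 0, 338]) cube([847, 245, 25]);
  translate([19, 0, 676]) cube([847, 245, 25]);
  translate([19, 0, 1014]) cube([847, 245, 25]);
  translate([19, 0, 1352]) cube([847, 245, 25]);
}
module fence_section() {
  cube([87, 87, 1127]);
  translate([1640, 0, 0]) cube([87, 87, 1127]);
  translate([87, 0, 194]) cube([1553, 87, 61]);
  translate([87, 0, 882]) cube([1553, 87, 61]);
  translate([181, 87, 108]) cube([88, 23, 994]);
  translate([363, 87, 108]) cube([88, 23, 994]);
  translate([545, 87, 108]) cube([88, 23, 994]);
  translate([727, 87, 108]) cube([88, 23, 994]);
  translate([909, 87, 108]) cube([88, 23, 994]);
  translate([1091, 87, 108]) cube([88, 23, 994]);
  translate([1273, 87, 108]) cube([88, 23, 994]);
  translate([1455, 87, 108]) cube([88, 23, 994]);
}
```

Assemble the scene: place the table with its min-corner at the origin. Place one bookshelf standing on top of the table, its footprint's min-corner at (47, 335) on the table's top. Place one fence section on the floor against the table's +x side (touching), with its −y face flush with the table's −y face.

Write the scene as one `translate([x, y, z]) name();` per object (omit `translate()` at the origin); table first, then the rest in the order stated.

table();
translate([47, 335, 729]) bookshelf();
translate([1437, 0, 0]) fence_section();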